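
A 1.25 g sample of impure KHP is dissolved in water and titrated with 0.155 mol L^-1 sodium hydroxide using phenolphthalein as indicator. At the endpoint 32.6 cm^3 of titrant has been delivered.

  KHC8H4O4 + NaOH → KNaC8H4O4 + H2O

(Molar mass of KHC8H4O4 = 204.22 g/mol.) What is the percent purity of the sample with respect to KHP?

n(NaOH) = 0.0326 L × 0.155 mol/L = 5.05 × 10^-3 mol
n(KHC8H4O4) = 5.05 × 10^-3 mol (1:1 ratio)
mass of KHC8H4O4 = 5.05 × 10^-3 × 204.22 g/mol = 1.03 g
% KHC8H4O4 = 1.03 / 1.25 × 100 = 82.6 %

82.6 %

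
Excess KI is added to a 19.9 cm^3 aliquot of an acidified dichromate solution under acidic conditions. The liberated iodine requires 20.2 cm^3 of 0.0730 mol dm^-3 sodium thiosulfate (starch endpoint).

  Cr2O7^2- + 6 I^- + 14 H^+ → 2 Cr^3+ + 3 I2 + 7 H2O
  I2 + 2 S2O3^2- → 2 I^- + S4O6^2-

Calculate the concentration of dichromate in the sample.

0.0124 mol/L

n(S2O3^2-) = 0.0202 × 0.0730 = 1.47 × 10^-3 mol
n(I2) = n(S2O3^2-)/2 = 7.37 × 10^-4 mol
From the 1:3 ratio, n(Cr2O7^2-) in the aliquot = 1/3 × 7.37 × 10^-4 = 2.46 × 10^-4 mol
[Cr2O7^2-] = 2.46 × 10^-4 / 0.0199 = 0.0124 mol/L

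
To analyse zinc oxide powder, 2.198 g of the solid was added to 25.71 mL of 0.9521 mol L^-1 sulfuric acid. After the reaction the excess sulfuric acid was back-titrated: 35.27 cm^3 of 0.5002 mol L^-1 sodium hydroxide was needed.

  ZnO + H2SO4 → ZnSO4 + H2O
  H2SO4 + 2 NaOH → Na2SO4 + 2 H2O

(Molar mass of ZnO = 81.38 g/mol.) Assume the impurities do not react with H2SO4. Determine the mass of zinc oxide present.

n(H2SO4) added = 0.02571 × 0.9521 = 0.02448 mol
n(NaOH) used in back-titration = 0.03527 × 0.5002 = 0.01764 mol
From the 1:2 ratio, n(H2SO4) left over = 1/2 × 0.01764 = 8.821 × 10^-3 mol
n(H2SO4) consumed by analyte = 0.02448 − 8.821 × 10^-3 = 0.01566 mol
n(ZnO) = 0.01566 mol (1:1 ratio)
mass of ZnO = 0.01566 × 81.38 = 1.274 g

1.274 g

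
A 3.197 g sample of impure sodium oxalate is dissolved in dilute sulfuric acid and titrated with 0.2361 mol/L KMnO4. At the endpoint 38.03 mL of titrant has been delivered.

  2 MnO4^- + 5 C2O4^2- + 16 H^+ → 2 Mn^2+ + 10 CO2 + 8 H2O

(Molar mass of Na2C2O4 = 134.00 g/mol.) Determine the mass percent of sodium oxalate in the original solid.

n(KMnO4) = 0.03803 L × 0.2361 mol/L = 8.979 × 10^-3 mol
From the 5:2 ratio, n(Na2C2O4) = 5/2 × 8.979 × 10^-3 = 0.02245 mol
mass of Na2C2O4 = 0.02245 × 134.00 g/mol = 3.008 g
% Na2C2O4 = 3.008 / 3.197 × 100 = 94.09 %

94.09 %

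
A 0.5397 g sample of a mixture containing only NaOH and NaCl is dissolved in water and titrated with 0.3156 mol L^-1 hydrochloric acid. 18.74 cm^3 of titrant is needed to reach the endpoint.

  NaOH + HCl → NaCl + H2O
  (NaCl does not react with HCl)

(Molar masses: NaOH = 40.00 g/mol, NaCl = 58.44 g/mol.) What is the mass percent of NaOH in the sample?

43.83 %

n(HCl) = 0.01874 × 0.3156 = 5.914 × 10^-3 mol
Let x = n(NaOH), y = n(NaCl).
Titrant: 1x = 5.914 × 10^-3;  mass: 40.00x + 58.44y = 0.5397
Solving, x = 5.914 × 10^-3 mol, y = 5.187 × 10^-3 mol
mass of NaOH = 5.914 × 10^-3 × 40.00 = 0.2366 g
% NaOH = 0.2366 / 0.5397 × 100 = 43.83 %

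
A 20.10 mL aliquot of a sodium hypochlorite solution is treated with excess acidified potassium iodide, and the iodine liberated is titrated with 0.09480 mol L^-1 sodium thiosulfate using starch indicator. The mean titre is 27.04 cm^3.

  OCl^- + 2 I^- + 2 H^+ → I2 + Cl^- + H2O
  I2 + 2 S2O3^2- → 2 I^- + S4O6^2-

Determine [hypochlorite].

n(S2O3^2-) = 0.02704 × 0.09480 = 2.563 × 10^-3 mol
n(I2) = n(S2O3^2-)/2 = 1.282 × 10^-3 mol
n(OCl^-) in the aliquot = 1.282 × 10^-3 mol (1:1 ratio)
[OCl^-] = 1.282 × 10^-3 / 0.02010 = 0.06377 mol/L

0.06377 mol/L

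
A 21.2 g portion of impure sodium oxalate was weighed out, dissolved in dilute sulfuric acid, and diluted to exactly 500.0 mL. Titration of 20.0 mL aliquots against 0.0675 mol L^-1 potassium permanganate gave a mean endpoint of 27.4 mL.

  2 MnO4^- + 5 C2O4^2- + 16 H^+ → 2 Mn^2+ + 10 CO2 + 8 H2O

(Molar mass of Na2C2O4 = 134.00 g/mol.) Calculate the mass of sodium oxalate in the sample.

15.5 g

n(KMnO4) per titration = 0.0274 × 0.0675 = 1.85 × 10^-3 mol
From the 5:2 ratio, n(Na2C2O4) in each aliquot = 5/2 × 1.85 × 10^-3 = 4.62 × 10^-3 mol
n(Na2C2O4) in the whole flask = 4.62 × 10^-3 × 500.0/20.0 = 0.116 mol
mass of Na2C2O4 = 0.116 × 134.00 = 15.5 g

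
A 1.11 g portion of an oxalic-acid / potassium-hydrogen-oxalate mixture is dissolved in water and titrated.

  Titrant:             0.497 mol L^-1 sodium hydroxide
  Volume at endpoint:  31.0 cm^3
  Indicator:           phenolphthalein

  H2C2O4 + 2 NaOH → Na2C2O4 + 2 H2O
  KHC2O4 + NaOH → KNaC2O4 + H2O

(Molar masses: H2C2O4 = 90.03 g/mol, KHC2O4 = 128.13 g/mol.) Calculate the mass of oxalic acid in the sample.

n(NaOH) = 0.0310 × 0.497 = 0.0154 mol
Let x = n(H2C2O4), y = n(KHC2O4).
Titrant: 2x + 1y = 0.0154;  mass: 90.03x + 128.13y = 1.11
Solving, x = 5.20 × 10^-3 mol, y = 5.01 × 10^-3 mol
mass of H2C2O4 = 5.20 × 10^-3 × 90.03 = 0.468 g

0.468 g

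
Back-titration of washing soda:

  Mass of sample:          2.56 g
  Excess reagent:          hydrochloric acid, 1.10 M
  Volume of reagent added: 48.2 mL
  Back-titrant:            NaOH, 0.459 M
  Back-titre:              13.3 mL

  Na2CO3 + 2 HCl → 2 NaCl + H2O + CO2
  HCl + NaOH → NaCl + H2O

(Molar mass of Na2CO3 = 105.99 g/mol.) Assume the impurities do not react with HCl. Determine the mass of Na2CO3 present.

n(HCl) added = 0.0482 × 1.10 = 0.0530 mol
n(NaOH) used in back-titration = 0.0133 × 0.459 = 6.10 × 10^-3 mol
n(HCl) left over = 6.10 × 10^-3 mol (1:1 ratio)
n(HCl) consumed by analyte = 0.0530 − 6.10 × 10^-3 = 0.0469 mol
From the 1:2 ratio, n(Na2CO3) = 1/2 × 0.0469 = 0.0235 mol
mass of Na2CO3 = 0.0235 × 105.99 = 2.49 g

2.49 g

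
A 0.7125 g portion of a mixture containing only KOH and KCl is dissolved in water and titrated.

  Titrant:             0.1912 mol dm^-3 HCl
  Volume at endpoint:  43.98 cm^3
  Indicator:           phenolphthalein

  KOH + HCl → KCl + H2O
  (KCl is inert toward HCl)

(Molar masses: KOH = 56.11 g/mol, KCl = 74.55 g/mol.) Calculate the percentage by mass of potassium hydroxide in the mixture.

66.22 %

n(HCl) = 0.04398 × 0.1912 = 8.409 × 10^-3 mol
Let x = n(KOH), y = n(KCl).
Titrant: 1x = 8.409 × 10^-3;  mass: 56.11x + 74.55y = 0.7125
Solving, x = 8.409 × 10^-3 mol, y = 3.228 × 10^-3 mol
mass of KOH = 8.409 × 10^-3 × 56.11 = 0.4718 g
% KOH = 0.4718 / 0.7125 × 100 = 66.22 %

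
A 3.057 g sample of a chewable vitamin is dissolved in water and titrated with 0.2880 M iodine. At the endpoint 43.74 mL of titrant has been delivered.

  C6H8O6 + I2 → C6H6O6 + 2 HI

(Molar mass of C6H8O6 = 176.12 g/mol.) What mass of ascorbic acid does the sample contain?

n(I2) = 0.04374 L × 0.2880 mol/L = 0.01260 mol
n(C6H8O6) = 0.01260 mol (1:1 ratio)
mass of C6H8O6 = 0.01260 × 176.12 g/mol = 2.219 g

2.219 g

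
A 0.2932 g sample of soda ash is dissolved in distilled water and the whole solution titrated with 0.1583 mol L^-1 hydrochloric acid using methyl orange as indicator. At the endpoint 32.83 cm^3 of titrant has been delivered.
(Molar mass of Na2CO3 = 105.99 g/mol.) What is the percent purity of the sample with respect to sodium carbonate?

Na2CO3 + 2 HCl → 2 NaCl + H2O + CO2
n(HCl) = 0.03283 L × 0.1583 mol/L = 5.197 × 10^-3 mol
From the 1:2 ratio, n(Na2CO3) = 1/2 × 5.197 × 10^-3 = 2.598 × 10^-3 mol
mass of Na2CO3 = 2.598 × 10^-3 × 105.99 g/mol = 0.2754 g
% Na2CO3 = 0.2754 / 0.2932 × 100 = 93.93 %

93.93 %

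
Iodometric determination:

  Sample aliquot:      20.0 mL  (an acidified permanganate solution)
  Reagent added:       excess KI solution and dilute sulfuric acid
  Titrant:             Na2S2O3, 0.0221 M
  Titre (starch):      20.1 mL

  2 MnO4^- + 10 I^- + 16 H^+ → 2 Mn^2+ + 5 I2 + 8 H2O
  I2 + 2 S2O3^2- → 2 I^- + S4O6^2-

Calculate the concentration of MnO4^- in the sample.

n(S2O3^2-) = 0.0201 × 0.0221 = 4.44 × 10^-4 mol
n(I2) = n(S2O3^2-)/2 = 2.22 × 10^-4 mol
From the 2:5 ratio, n(MnO4^-) in the aliquot = 2/5 × 2.22 × 10^-4 = 8.88 × 10^-5 mol
[MnO4^-] = 8.88 × 10^-5 / 0.0200 = 0.00444 mol/L

0.00444 M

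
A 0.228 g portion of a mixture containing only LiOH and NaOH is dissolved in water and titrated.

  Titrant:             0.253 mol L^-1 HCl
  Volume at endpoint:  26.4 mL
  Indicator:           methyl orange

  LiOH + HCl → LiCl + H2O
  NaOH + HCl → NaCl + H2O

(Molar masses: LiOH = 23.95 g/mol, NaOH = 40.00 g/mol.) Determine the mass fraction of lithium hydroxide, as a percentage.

n(HCl) = 0.0264 × 0.253 = 6.68 × 10^-3 mol
Let x = n(LiOH), y = n(NaOH).
Titrant: 1x + 1y = 6.68 × 10^-3;  mass: 23.95x + 40.00y = 0.228
Solving, x = 2.44 × 10^-3 mol, y = 4.24 × 10^-3 mol
mass of LiOH = 2.44 × 10^-3 × 23.95 = 0.0584 g
% LiOH = 0.0584 / 0.228 × 100 = 25.6 %

25.6 %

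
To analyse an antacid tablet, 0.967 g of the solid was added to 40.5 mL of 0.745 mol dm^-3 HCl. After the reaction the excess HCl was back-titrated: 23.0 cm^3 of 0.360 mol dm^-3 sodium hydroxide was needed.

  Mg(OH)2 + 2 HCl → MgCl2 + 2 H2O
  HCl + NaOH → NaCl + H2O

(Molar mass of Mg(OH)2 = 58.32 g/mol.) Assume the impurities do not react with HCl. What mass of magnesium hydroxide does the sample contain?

n(HCl) added = 0.0405 × 0.745 = 0.0302 mol
n(NaOH) used in back-titration = 0.0230 × 0.360 = 8.28 × 10^-3 mol
n(HCl) left over = 8.28 × 10^-3 mol (1:1 ratio)
n(HCl) consumed by analyte = 0.0302 − 8.28 × 10^-3 = 0.0219 mol
From the 1:2 ratio, n(Mg(OH)2) = 1/2 × 0.0219 = 0.0109 mol
mass of Mg(OH)2 = 0.0109 × 58.32 = 0.638 g

0.638 g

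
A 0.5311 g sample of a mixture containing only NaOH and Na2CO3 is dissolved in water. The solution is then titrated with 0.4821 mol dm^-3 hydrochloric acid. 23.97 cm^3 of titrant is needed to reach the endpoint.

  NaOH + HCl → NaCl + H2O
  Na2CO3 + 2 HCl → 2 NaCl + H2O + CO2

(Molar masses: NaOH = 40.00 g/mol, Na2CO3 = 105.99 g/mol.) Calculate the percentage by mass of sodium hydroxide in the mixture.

n(HCl) = 0.02397 × 0.4821 = 0.01156 mol
Let x = n(NaOH), y = n(Na2CO3).
Titrant: 1x + 2y = 0.01156;  mass: 40.00x + 105.99y = 0.5311
Solving, x = 6.257 × 10^-3 mol, y = 2.650 × 10^-3 mol
mass of NaOH = 6.257 × 10^-3 × 40.00 = 0.2503 g
% NaOH = 0.2503 / 0.5311 × 100 = 47.12 %

47.12 %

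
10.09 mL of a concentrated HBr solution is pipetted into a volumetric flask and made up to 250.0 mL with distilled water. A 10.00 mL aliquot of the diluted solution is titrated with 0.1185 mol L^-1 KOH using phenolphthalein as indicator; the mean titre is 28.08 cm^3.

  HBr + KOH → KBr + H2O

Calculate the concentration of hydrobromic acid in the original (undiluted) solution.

n(KOH) = 0.02808 × 0.1185 = 3.327 × 10^-3 mol
n(HBr) in the aliquot = 3.327 × 10^-3 mol (1:1 ratio)
[HBr]_dilute = 3.327 × 10^-3 / 0.01000 = 0.3327 mol/L
Dilution factor = 250.0 / 10.09 = 24.78
[HBr]_stock = 0.3327 × 24.78 = 8.244 mol/L

8.244 mol/L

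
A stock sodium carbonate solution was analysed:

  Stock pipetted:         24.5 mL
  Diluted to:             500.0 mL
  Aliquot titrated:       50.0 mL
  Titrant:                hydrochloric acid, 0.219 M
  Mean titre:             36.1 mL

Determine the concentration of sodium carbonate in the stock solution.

1.61 M

Na2CO3 + 2 HCl → 2 NaCl + H2O + CO2
n(HCl) = 0.0361 × 0.219 = 7.91 × 10^-3 mol
From the 1:2 ratio, n(Na2CO3) in the aliquot = 1/2 × 7.91 × 10^-3 = 3.95 × 10^-3 mol
[Na2CO3]_dilute = 3.95 × 10^-3 / 0.0500 = 0.0791 mol/L
Dilution factor = 500.0 / 24.5 = 20.41
[Na2CO3]_stock = 0.0791 × 20.41 = 1.61 mol/L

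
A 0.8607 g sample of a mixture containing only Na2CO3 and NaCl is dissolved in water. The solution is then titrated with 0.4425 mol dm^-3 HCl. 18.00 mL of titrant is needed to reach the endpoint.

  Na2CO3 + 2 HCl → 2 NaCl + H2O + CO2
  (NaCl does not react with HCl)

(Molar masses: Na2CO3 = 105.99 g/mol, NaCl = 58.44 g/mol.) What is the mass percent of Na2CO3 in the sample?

49.04 %

n(HCl) = 0.01800 × 0.4425 = 7.965 × 10^-3 mol
Let x = n(Na2CO3), y = n(NaCl).
Titrant: 2x = 7.965 × 10^-3;  mass: 105.99x + 58.44y = 0.8607
Solving, x = 3.982 × 10^-3 mol, y = 7.505 × 10^-3 mol
mass of Na2CO3 = 3.982 × 10^-3 × 105.99 = 0.4221 g
% Na2CO3 = 0.4221 / 0.8607 × 100 = 49.04 %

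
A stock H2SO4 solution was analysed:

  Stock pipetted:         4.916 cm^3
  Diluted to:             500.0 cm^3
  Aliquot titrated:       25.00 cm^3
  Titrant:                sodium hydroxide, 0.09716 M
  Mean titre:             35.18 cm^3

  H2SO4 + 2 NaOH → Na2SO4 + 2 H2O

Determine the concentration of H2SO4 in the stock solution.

6.953 M

n(NaOH) = 0.03518 × 0.09716 = 3.418 × 10^-3 mol
From the 1:2 ratio, n(H2SO4) in the aliquot = 1/2 × 3.418 × 10^-3 = 1.709 × 10^-3 mol
[H2SO4]_dilute = 1.709 × 10^-3 / 0.02500 = 0.06836 mol/L
Dilution factor = 500.0 / 4.916 = 101.7
[H2SO4]_stock = 0.06836 × 101.7 = 6.953 mol/L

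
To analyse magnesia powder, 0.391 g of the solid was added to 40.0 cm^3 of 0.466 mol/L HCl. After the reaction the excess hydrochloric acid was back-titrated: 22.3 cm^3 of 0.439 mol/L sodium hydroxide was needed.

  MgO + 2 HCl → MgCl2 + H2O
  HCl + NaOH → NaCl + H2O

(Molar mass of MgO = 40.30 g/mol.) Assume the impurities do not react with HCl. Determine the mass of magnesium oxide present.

0.178 g

n(HCl) added = 0.0400 × 0.466 = 0.0186 mol
n(NaOH) used in back-titration = 0.0223 × 0.439 = 9.79 × 10^-3 mol
n(HCl) left over = 9.79 × 10^-3 mol (1:1 ratio)
n(HCl) consumed by analyte = 0.0186 − 9.79 × 10^-3 = 8.85 × 10^-3 mol
From the 1:2 ratio, n(MgO) = 1/2 × 8.85 × 10^-3 = 4.43 × 10^-3 mol
mass of MgO = 4.43 × 10^-3 × 40.30 = 0.178 g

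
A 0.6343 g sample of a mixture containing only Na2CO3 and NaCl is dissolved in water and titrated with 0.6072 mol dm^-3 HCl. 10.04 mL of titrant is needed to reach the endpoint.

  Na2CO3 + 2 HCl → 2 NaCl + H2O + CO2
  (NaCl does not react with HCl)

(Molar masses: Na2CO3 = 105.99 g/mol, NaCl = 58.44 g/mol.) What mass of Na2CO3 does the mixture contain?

n(HCl) = 0.01004 × 0.6072 = 6.096 × 10^-3 mol
Let x = n(Na2CO3), y = n(NaCl).
Titrant: 2x = 6.096 × 10^-3;  mass: 105.99x + 58.44y = 0.6343
Solving, x = 3.048 × 10^-3 mol, y = 5.326 × 10^-3 mol
mass of Na2CO3 = 3.048 × 10^-3 × 105.99 = 0.3231 g

0.3231 g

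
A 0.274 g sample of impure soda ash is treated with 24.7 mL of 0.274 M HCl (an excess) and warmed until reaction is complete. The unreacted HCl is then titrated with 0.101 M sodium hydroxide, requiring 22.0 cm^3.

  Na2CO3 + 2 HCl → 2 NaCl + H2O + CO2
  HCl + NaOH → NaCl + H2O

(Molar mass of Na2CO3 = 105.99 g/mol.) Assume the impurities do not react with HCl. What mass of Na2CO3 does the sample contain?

n(HCl) added = 0.0247 × 0.274 = 6.77 × 10^-3 mol
n(NaOH) used in back-titration = 0.0220 × 0.101 = 2.22 × 10^-3 mol
n(HCl) left over = 2.22 × 10^-3 mol (1:1 ratio)
n(HCl) consumed by analyte = 6.77 × 10^-3 − 2.22 × 10^-3 = 4.55 × 10^-3 mol
From the 1:2 ratio, n(Na2CO3) = 1/2 × 4.55 × 10^-3 = 2.27 × 10^-3 mol
mass of Na2CO3 = 2.27 × 10^-3 × 105.99 = 0.241 g

0.241 g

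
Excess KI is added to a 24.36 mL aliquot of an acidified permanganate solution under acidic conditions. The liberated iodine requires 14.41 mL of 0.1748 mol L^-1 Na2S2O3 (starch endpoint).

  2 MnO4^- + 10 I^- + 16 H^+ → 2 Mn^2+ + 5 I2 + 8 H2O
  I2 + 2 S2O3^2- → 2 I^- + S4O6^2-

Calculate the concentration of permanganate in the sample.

n(S2O3^2-) = 0.01441 × 0.1748 = 2.519 × 10^-3 mol
n(I2) = n(S2O3^2-)/2 = 1.259 × 10^-3 mol
From the 2:5 ratio, n(MnO4^-) in the aliquot = 2/5 × 1.259 × 10^-3 = 5.038 × 10^-4 mol
[MnO4^-] = 5.038 × 10^-4 / 0.02436 = 0.02068 mol/L

0.02068 mol/L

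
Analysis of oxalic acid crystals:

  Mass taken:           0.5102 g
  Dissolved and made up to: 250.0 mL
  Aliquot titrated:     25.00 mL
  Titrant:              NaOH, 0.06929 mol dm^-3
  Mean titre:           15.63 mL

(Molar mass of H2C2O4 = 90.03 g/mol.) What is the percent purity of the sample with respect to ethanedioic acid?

95.55 %

H2C2O4 + 2 NaOH → Na2C2O4 + 2 H2O
n(NaOH) per titration = 0.01563 × 0.06929 = 1.083 × 10^-3 mol
From the 1:2 ratio, n(H2C2O4) in each aliquot = 1/2 × 1.083 × 10^-3 = 5.415 × 10^-4 mol
n(H2C2O4) in the whole flask = 5.415 × 10^-4 × 250.0/25.00 = 5.415 × 10^-3 mol
mass of H2C2O4 = 5.415 × 10^-3 × 90.03 = 0.4875 g
% H2C2O4 = 0.4875 / 0.5102 × 100 = 95.55 %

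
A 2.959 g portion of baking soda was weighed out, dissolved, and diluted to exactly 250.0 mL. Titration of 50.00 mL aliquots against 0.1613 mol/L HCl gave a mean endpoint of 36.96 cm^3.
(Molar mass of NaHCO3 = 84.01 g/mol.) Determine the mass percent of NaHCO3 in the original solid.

NaHCO3 + HCl → NaCl + H2O + CO2
n(HCl) per titration = 0.03696 × 0.1613 = 5.962 × 10^-3 mol
n(NaHCO3) in each aliquot = 5.962 × 10^-3 mol (1:1 ratio)
n(NaHCO3) in the whole flask = 5.962 × 10^-3 × 250.0/50.00 = 0.02981 mol
mass of NaHCO3 = 0.02981 × 84.01 = 2.504 g
% NaHCO3 = 2.504 / 2.959 × 100 = 84.63 %

84.63 %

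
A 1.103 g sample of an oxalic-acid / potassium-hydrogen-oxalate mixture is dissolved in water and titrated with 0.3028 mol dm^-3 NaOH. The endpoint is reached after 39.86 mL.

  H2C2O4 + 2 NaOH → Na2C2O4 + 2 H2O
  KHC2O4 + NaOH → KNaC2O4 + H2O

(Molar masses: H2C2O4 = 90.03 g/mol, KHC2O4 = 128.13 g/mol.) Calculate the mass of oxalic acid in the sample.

0.2402 g

n(NaOH) = 0.03986 × 0.3028 = 0.01207 mol
Let x = n(H2C2O4), y = n(KHC2O4).
Titrant: 2x + 1y = 0.01207;  mass: 90.03x + 128.13y = 1.103
Solving, x = 2.668 × 10^-3 mol, y = 6.734 × 10^-3 mol
mass of H2C2O4 = 2.668 × 10^-3 × 90.03 = 0.2402 g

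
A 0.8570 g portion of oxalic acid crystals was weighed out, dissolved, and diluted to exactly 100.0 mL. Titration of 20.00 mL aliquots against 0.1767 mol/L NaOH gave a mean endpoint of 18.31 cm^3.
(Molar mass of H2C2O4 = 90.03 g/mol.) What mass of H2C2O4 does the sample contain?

H2C2O4 + 2 NaOH → Na2C2O4 + 2 H2O
n(NaOH) per titration = 0.01831 × 0.1767 = 3.235 × 10^-3 mol
From the 1:2 ratio, n(H2C2O4) in each aliquot = 1/2 × 3.235 × 10^-3 = 1.618 × 10^-3 mol
n(H2C2O4) in the whole flask = 1.618 × 10^-3 × 100.0/20.00 = 8.088 × 10^-3 mol
mass of H2C2O4 = 8.088 × 10^-3 × 90.03 = 0.7282 g

0.7282 g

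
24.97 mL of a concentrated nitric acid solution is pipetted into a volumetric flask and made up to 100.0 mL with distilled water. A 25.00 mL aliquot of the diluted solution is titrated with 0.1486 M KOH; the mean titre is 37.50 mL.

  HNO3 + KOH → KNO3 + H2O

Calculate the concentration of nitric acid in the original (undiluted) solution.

n(KOH) = 0.03750 × 0.1486 = 5.573 × 10^-3 mol
n(HNO3) in the aliquot = 5.573 × 10^-3 mol (1:1 ratio)
[HNO3]_dilute = 5.573 × 10^-3 / 0.02500 = 0.2229 mol/L
Dilution factor = 100.0 / 24.97 = 4.005
[HNO3]_stock = 0.2229 × 4.005 = 0.8927 mol/L

0.8927 M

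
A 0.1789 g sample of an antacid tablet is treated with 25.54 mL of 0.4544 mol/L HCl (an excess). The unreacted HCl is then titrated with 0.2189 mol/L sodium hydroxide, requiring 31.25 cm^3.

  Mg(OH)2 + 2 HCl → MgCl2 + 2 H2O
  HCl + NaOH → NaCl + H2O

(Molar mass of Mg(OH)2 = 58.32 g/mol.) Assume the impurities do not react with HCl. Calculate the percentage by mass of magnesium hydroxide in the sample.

77.66 %

n(HCl) added = 0.02554 × 0.4544 = 0.01161 mol
n(NaOH) used in back-titration = 0.03125 × 0.2189 = 6.841 × 10^-3 mol
n(HCl) left over = 6.841 × 10^-3 mol (1:1 ratio)
n(HCl) consumed by analyte = 0.01161 − 6.841 × 10^-3 = 4.765 × 10^-3 mol
From the 1:2 ratio, n(Mg(OH)2) = 1/2 × 4.765 × 10^-3 = 2.382 × 10^-3 mol
mass of Mg(OH)2 = 2.382 × 10^-3 × 58.32 = 0.1389 g
% Mg(OH)2 = 0.1389 / 0.1789 × 100 = 77.66 %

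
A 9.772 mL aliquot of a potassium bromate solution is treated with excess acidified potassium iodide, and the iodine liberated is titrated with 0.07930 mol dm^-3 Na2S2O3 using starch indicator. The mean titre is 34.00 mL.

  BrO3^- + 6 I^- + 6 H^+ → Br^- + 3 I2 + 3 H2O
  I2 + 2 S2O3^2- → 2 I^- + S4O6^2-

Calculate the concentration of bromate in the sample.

0.04599 mol/L

n(S2O3^2-) = 0.03400 × 0.07930 = 2.696 × 10^-3 mol
n(I2) = n(S2O3^2-)/2 = 1.348 × 10^-3 mol
From the 1:3 ratio, n(BrO3^-) in the aliquot = 1/3 × 1.348 × 10^-3 = 4.494 × 10^-4 mol
[BrO3^-] = 4.494 × 10^-4 / 0.009772 = 0.04599 mol/L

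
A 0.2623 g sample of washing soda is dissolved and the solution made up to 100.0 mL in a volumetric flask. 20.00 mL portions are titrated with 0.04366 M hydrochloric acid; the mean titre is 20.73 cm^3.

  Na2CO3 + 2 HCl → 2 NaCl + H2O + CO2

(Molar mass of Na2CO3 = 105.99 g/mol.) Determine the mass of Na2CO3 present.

0.2398 g

n(HCl) per titration = 0.02073 × 0.04366 = 9.051 × 10^-4 mol
From the 1:2 ratio, n(Na2CO3) in each aliquot = 1/2 × 9.051 × 10^-4 = 4.525 × 10^-4 mol
n(Na2CO3) in the whole flask = 4.525 × 10^-4 × 100.0/20.00 = 2.263 × 10^-3 mol
mass of Na2CO3 = 2.263 × 10^-3 × 105.99 = 0.2398 g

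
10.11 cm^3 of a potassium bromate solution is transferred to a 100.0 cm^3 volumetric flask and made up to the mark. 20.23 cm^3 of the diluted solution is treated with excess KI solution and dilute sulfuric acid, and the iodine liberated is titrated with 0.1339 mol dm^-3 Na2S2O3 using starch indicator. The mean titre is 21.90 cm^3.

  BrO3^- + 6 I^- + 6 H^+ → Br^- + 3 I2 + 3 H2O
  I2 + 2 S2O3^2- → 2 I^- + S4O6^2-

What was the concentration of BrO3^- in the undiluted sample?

0.2390 mol/L

n(S2O3^2-) = 0.02190 × 0.1339 = 2.932 × 10^-3 mol
n(I2) = n(S2O3^2-)/2 = 1.466 × 10^-3 mol
From the 1:3 ratio, n(BrO3^-) in the aliquot = 1/3 × 1.466 × 10^-3 = 4.887 × 10^-4 mol
[BrO3^-]_dilute = 4.887 × 10^-4 / 0.02023 = 0.02416 mol/L
[BrO3^-]_original = 0.02416 × 100.0/10.11 = 0.2390 mol/L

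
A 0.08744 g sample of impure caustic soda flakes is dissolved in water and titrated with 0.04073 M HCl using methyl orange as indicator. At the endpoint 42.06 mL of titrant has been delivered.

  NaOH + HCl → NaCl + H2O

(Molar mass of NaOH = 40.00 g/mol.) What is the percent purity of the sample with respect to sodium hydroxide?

n(HCl) = 0.04206 L × 0.04073 mol/L = 1.713 × 10^-3 mol
n(NaOH) = 1.713 × 10^-3 mol (1:1 ratio)
mass of NaOH = 1.713 × 10^-3 × 40.00 g/mol = 0.06852 g
% NaOH = 0.06852 / 0.08744 × 100 = 78.37 %

78.37 %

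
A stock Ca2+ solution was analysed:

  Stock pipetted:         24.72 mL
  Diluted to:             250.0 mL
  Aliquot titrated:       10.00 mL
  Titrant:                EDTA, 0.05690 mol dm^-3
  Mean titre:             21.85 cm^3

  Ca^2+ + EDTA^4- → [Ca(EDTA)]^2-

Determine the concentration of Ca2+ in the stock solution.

1.257 mol/L

n(EDTA) = 0.02185 × 0.05690 = 1.243 × 10^-3 mol
n(Ca2+) in the aliquot = 1.243 × 10^-3 mol (1:1 ratio)
[Ca2+]_dilute = 1.243 × 10^-3 / 0.01000 = 0.1243 mol/L
Dilution factor = 250.0 / 24.72 = 10.11
[Ca2+]_stock = 0.1243 × 10.11 = 1.257 mol/L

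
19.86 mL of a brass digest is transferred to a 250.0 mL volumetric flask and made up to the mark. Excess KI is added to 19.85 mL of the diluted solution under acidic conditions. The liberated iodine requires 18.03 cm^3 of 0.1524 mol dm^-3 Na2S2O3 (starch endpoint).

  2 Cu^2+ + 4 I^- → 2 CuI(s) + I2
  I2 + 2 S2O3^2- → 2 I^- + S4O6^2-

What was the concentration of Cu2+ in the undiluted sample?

1.743 mol/L

n(S2O3^2-) = 0.01803 × 0.1524 = 2.748 × 10^-3 mol
n(I2) = n(S2O3^2-)/2 = 1.374 × 10^-3 mol
From the 2:1 ratio, n(Cu2+) in the aliquot = 2/1 × 1.374 × 10^-3 = 2.748 × 10^-3 mol
[Cu2+]_dilute = 2.748 × 10^-3 / 0.01985 = 0.1384 mol/L
[Cu2+]_original = 0.1384 × 250.0/19.86 = 1.743 mol/L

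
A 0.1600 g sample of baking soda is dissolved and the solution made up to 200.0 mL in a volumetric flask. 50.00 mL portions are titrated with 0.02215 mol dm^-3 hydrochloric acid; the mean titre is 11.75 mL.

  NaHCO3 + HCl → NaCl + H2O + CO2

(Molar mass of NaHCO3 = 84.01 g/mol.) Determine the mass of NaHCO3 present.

n(HCl) per titration = 0.01175 × 0.02215 = 2.603 × 10^-4 mol
n(NaHCO3) in each aliquot = 2.603 × 10^-4 mol (1:1 ratio)
n(NaHCO3) in the whole flask = 2.603 × 10^-4 × 200.0/50.00 = 1.041 × 10^-3 mol
mass of NaHCO3 = 1.041 × 10^-3 × 84.01 = 0.08746 g

0.08746 g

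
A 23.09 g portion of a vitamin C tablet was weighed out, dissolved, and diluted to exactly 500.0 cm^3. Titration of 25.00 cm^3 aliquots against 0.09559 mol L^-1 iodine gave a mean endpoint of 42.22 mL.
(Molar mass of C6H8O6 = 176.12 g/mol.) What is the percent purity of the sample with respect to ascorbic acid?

61.57 %

C6H8O6 + I2 → C6H6O6 + 2 HI
n(I2) per titration = 0.04222 × 0.09559 = 4.036 × 10^-3 mol
n(C6H8O6) in each aliquot = 4.036 × 10^-3 mol (1:1 ratio)
n(C6H8O6) in the whole flask = 4.036 × 10^-3 × 500.0/25.00 = 0.08072 mol
mass of C6H8O6 = 0.08072 × 176.12 = 14.22 g
% C6H8O6 = 14.22 / 23.09 × 100 = 61.57 %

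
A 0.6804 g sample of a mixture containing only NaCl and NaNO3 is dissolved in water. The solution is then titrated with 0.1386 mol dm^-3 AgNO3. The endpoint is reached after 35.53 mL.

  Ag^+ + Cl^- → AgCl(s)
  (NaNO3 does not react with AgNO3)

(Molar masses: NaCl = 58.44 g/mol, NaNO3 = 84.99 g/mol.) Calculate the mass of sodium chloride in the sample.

n(AgNO3) = 0.03553 × 0.1386 = 4.924 × 10^-3 mol
Let x = n(NaCl), y = n(NaNO3).
Titrant: 1x = 4.924 × 10^-3;  mass: 58.44x + 84.99y = 0.6804
Solving, x = 4.924 × 10^-3 mol, y = 4.620 × 10^-3 mol
mass of NaCl = 4.924 × 10^-3 × 58.44 = 0.2878 g

0.2878 g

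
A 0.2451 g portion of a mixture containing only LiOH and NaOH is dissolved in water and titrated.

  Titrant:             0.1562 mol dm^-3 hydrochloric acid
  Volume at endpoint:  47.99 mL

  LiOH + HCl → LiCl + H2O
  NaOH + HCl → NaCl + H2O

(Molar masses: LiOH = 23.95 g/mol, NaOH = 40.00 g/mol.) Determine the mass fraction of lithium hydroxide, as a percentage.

33.33 %

n(HCl) = 0.04799 × 0.1562 = 7.496 × 10^-3 mol
Let x = n(LiOH), y = n(NaOH).
Titrant: 1x + 1y = 7.496 × 10^-3;  mass: 23.95x + 40.00y = 0.2451
Solving, x = 3.411 × 10^-3 mol, y = 4.085 × 10^-3 mol
mass of LiOH = 3.411 × 10^-3 × 23.95 = 0.08169 g
% LiOH = 0.08169 / 0.2451 × 100 = 33.33 %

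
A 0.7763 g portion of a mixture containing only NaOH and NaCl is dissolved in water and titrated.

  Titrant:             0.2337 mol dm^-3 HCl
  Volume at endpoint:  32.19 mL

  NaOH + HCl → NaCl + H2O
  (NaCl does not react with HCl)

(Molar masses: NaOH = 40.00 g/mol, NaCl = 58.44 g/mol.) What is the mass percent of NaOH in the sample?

n(HCl) = 0.03219 × 0.2337 = 7.523 × 10^-3 mol
Let x = n(NaOH), y = n(NaCl).
Titrant: 1x = 7.523 × 10^-3;  mass: 40.00x + 58.44y = 0.7763
Solving, x = 7.523 × 10^-3 mol, y = 8.135 × 10^-3 mol
mass of NaOH = 7.523 × 10^-3 × 40.00 = 0.3009 g
% NaOH = 0.3009 / 0.7763 × 100 = 38.76 %

38.76 %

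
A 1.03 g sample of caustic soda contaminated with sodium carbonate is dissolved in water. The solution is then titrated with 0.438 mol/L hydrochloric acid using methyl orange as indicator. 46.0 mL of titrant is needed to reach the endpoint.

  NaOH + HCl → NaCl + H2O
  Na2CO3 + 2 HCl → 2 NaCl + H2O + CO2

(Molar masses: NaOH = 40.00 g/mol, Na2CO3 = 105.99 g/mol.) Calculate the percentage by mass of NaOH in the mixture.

n(HCl) = 0.0460 × 0.438 = 0.0201 mol
Let x = n(NaOH), y = n(Na2CO3).
Titrant: 1x + 2y = 0.0201;  mass: 40.00x + 105.99y = 1.03
Solving, x = 2.90 × 10^-3 mol, y = 8.62 × 10^-3 mol
mass of NaOH = 2.90 × 10^-3 × 40.00 = 0.116 g
% NaOH = 0.116 / 1.03 × 100 = 11.3 %

11.3 %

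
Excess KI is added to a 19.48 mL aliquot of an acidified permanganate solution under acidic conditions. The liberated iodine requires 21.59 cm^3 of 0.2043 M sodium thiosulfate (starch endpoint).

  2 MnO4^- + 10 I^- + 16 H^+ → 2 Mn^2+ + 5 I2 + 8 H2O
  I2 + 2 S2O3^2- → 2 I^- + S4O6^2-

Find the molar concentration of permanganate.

n(S2O3^2-) = 0.02159 × 0.2043 = 4.411 × 10^-3 mol
n(I2) = n(S2O3^2-)/2 = 2.205 × 10^-3 mol
From the 2:5 ratio, n(MnO4^-) in the aliquot = 2/5 × 2.205 × 10^-3 = 8.822 × 10^-4 mol
[MnO4^-] = 8.822 × 10^-4 / 0.01948 = 0.04529 mol/L

0.04529 M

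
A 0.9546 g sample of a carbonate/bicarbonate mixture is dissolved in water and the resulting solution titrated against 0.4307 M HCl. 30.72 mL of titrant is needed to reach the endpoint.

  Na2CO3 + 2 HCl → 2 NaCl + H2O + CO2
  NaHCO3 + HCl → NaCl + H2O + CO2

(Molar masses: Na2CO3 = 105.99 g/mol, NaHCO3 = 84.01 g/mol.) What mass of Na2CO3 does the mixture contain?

n(HCl) = 0.03072 × 0.4307 = 0.01323 mol
Let x = n(Na2CO3), y = n(NaHCO3).
Titrant: 2x + 1y = 0.01323;  mass: 105.99x + 84.01y = 0.9546
Solving, x = 2.530 × 10^-3 mol, y = 8.171 × 10^-3 mol
mass of Na2CO3 = 2.530 × 10^-3 × 105.99 = 0.2682 g

0.2682 g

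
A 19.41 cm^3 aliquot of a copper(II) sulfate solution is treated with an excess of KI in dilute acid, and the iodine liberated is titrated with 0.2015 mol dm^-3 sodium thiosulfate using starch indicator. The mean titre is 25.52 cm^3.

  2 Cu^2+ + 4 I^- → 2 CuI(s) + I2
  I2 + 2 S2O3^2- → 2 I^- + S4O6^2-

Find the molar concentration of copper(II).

n(S2O3^2-) = 0.02552 × 0.2015 = 5.142 × 10^-3 mol
n(I2) = n(S2O3^2-)/2 = 2.571 × 10^-3 mol
From the 2:1 ratio, n(Cu2+) in the aliquot = 2/1 × 2.571 × 10^-3 = 5.142 × 10^-3 mol
[Cu2+] = 5.142 × 10^-3 / 0.01941 = 0.2649 mol/L

0.2649 mol/L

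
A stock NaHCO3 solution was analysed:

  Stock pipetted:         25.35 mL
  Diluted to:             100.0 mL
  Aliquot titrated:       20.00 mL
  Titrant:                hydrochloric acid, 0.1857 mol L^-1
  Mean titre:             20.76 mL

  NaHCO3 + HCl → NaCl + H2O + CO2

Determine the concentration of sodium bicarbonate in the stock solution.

0.7604 mol/L

n(HCl) = 0.02076 × 0.1857 = 3.855 × 10^-3 mol
n(NaHCO3) in the aliquot = 3.855 × 10^-3 mol (1:1 ratio)
[NaHCO3]_dilute = 3.855 × 10^-3 / 0.02000 = 0.1928 mol/L
Dilution factor = 100.0 / 25.35 = 3.945
[NaHCO3]_stock = 0.1928 × 3.945 = 0.7604 mol/L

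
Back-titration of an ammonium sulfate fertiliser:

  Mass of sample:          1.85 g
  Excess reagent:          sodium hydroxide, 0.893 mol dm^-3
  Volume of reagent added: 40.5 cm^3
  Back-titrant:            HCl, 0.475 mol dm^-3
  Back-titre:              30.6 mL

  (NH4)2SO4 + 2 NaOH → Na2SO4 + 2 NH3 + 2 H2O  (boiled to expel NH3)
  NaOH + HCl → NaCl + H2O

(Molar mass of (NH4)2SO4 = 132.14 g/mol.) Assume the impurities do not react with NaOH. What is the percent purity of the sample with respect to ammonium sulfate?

n(NaOH) added = 0.0405 × 0.893 = 0.0362 mol
n(HCl) used in back-titration = 0.0306 × 0.475 = 0.0145 mol
n(NaOH) left over = 0.0145 mol (1:1 ratio)
n(NaOH) consumed by analyte = 0.0362 − 0.0145 = 0.0216 mol
From the 1:2 ratio, n((NH4)2SO4) = 1/2 × 0.0216 = 0.0108 mol
mass of (NH4)2SO4 = 0.0108 × 132.14 = 1.43 g
% (NH4)2SO4 = 1.43 / 1.85 × 100 = 77.3 %

77.3 %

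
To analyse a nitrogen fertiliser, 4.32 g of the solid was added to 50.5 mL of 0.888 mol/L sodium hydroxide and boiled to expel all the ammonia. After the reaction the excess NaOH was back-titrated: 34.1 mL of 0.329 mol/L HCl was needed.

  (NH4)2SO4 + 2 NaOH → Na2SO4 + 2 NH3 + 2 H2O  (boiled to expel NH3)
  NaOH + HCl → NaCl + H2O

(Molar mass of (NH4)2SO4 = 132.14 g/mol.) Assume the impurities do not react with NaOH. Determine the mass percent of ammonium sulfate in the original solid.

n(NaOH) added = 0.0505 × 0.888 = 0.0448 mol
n(HCl) used in back-titration = 0.0341 × 0.329 = 0.0112 mol
n(NaOH) left over = 0.0112 mol (1:1 ratio)
n(NaOH) consumed by analyte = 0.0448 − 0.0112 = 0.0336 mol
From the 1:2 ratio, n((NH4)2SO4) = 1/2 × 0.0336 = 0.0168 mol
mass of (NH4)2SO4 = 0.0168 × 132.14 = 2.22 g
% (NH4)2SO4 = 2.22 / 4.32 × 100 = 51.4 %

51.4 %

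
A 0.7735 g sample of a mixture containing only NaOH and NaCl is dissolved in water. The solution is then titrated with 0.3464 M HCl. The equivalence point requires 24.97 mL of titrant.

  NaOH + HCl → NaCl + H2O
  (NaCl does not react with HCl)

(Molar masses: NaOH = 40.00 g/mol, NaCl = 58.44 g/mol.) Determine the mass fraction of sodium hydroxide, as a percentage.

44.73 %

n(HCl) = 0.02497 × 0.3464 = 8.650 × 10^-3 mol
Let x = n(NaOH), y = n(NaCl).
Titrant: 1x = 8.650 × 10^-3;  mass: 40.00x + 58.44y = 0.7735
Solving, x = 8.650 × 10^-3 mol, y = 7.315 × 10^-3 mol
mass of NaOH = 8.650 × 10^-3 × 40.00 = 0.3460 g
% NaOH = 0.3460 / 0.7735 × 100 = 44.73 %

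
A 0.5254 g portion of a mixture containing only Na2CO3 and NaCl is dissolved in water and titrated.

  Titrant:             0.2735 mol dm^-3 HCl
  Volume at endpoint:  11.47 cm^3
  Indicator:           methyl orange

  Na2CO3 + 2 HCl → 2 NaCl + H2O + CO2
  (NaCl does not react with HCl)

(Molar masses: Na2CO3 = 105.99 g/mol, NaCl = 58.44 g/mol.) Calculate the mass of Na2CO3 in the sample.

0.1662 g

n(HCl) = 0.01147 × 0.2735 = 3.137 × 10^-3 mol
Let x = n(Na2CO3), y = n(NaCl).
Titrant: 2x = 3.137 × 10^-3;  mass: 105.99x + 58.44y = 0.5254
Solving, x = 1.569 × 10^-3 mol, y = 6.146 × 10^-3 mol
mass of Na2CO3 = 1.569 × 10^-3 × 105.99 = 0.1662 g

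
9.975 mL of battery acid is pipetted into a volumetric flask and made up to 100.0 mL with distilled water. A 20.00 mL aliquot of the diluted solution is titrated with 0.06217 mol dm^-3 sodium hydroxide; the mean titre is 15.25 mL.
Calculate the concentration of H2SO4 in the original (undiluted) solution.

H2SO4 + 2 NaOH → Na2SO4 + 2 H2O
n(NaOH) = 0.01525 × 0.06217 = 9.481 × 10^-4 mol
From the 1:2 ratio, n(H2SO4) in the aliquot = 1/2 × 9.481 × 10^-4 = 4.740 × 10^-4 mol
[H2SO4]_dilute = 4.740 × 10^-4 / 0.02000 = 0.02370 mol/L
Dilution factor = 100.0 / 9.975 = 10.03
[H2SO4]_stock = 0.02370 × 10.03 = 0.2376 mol/L

0.2376 mol/L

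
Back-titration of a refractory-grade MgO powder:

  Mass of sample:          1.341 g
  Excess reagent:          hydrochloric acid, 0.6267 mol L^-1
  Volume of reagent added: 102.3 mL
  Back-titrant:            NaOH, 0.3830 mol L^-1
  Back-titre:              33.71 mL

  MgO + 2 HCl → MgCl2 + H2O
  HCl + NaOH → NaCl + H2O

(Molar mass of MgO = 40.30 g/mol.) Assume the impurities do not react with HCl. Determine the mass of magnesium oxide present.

1.032 g

n(HCl) added = 0.1023 × 0.6267 = 0.06411 mol
n(NaOH) used in back-titration = 0.03371 × 0.3830 = 0.01291 mol
n(HCl) left over = 0.01291 mol (1:1 ratio)
n(HCl) consumed by analyte = 0.06411 − 0.01291 = 0.05120 mol
From the 1:2 ratio, n(MgO) = 1/2 × 0.05120 = 0.02560 mol
mass of MgO = 0.02560 × 40.30 = 1.032 g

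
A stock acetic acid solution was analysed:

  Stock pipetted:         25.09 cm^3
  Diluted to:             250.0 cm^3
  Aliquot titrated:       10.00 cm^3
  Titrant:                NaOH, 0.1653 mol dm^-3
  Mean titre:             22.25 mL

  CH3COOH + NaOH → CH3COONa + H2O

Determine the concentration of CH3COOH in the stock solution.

n(NaOH) = 0.02225 × 0.1653 = 3.678 × 10^-3 mol
n(CH3COOH) in the aliquot = 3.678 × 10^-3 mol (1:1 ratio)
[CH3COOH]_dilute = 3.678 × 10^-3 / 0.01000 = 0.3678 mol/L
Dilution factor = 250.0 / 25.09 = 9.964
[CH3COOH]_stock = 0.3678 × 9.964 = 3.665 mol/L

3.665 mol/L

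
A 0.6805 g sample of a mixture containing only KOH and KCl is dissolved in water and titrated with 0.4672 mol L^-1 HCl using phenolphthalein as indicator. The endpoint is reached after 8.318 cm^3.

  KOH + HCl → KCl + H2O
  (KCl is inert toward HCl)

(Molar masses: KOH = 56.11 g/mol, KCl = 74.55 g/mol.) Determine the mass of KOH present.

0.2181 g

n(HCl) = 0.008318 × 0.4672 = 3.886 × 10^-3 mol
Let x = n(KOH), y = n(KCl).
Titrant: 1x = 3.886 × 10^-3;  mass: 56.11x + 74.55y = 0.6805
Solving, x = 3.886 × 10^-3 mol, y = 6.203 × 10^-3 mol
mass of KOH = 3.886 × 10^-3 × 56.11 = 0.2181 g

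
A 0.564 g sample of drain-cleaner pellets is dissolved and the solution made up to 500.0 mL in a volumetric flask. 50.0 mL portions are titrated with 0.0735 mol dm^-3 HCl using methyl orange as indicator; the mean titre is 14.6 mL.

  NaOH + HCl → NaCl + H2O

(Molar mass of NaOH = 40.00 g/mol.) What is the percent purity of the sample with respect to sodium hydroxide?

76.1 %

n(HCl) per titration = 0.0146 × 0.0735 = 1.07 × 10^-3 mol
n(NaOH) in each aliquot = 1.07 × 10^-3 mol (1:1 ratio)
n(NaOH) in the whole flask = 1.07 × 10^-3 × 500.0/50.0 = 0.0107 mol
mass of NaOH = 0.0107 × 40.00 = 0.429 g
% NaOH = 0.429 / 0.564 × 100 = 76.1 %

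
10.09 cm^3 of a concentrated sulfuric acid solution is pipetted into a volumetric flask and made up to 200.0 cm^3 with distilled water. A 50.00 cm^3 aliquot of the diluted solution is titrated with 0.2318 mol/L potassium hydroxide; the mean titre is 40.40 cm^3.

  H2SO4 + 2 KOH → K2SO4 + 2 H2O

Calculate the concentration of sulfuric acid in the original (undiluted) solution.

1.856 mol/L

n(KOH) = 0.04040 × 0.2318 = 9.365 × 10^-3 mol
From the 1:2 ratio, n(H2SO4) in the aliquot = 1/2 × 9.365 × 10^-3 = 4.682 × 10^-3 mol
[H2SO4]_dilute = 4.682 × 10^-3 / 0.05000 = 0.09365 mol/L
Dilution factor = 200.0 / 10.09 = 19.82
[H2SO4]_stock = 0.09365 × 19.82 = 1.856 mol/L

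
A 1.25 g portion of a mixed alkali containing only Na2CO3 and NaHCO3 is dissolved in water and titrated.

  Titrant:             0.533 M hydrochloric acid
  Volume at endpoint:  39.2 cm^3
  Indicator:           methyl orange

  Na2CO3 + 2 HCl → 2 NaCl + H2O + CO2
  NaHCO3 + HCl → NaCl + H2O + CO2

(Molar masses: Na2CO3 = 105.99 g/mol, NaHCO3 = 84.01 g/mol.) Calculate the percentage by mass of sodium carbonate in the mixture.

n(HCl) = 0.0392 × 0.533 = 0.0209 mol
Let x = n(Na2CO3), y = n(NaHCO3).
Titrant: 2x + 1y = 0.0209;  mass: 105.99x + 84.01y = 1.25
Solving, x = 8.15 × 10^-3 mol, y = 4.60 × 10^-3 mol
mass of Na2CO3 = 8.15 × 10^-3 × 105.99 = 0.863 g
% Na2CO3 = 0.863 / 1.25 × 100 = 69.1 %

69.1 %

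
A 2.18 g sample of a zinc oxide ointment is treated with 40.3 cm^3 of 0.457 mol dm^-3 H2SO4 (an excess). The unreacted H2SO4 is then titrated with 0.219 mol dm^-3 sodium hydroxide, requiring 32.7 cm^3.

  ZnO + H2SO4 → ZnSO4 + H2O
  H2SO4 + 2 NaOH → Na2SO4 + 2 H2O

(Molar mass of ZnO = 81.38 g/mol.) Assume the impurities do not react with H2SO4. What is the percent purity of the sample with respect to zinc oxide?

55.4 %

n(H2SO4) added = 0.0403 × 0.457 = 0.0184 mol
n(NaOH) used in back-titration = 0.0327 × 0.219 = 7.16 × 10^-3 mol
From the 1:2 ratio, n(H2SO4) left over = 1/2 × 7.16 × 10^-3 = 3.58 × 10^-3 mol
n(H2SO4) consumed by analyte = 0.0184 − 3.58 × 10^-3 = 0.0148 mol
n(ZnO) = 0.0148 mol (1:1 ratio)
mass of ZnO = 0.0148 × 81.38 = 1.21 g
% ZnO = 1.21 / 2.18 × 100 = 55.4 %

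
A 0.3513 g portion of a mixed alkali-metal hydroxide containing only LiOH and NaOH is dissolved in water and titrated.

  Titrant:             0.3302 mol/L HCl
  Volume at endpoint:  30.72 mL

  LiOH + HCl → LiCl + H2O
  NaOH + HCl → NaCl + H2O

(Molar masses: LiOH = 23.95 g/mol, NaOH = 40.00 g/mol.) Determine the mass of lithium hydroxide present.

0.08125 g

n(HCl) = 0.03072 × 0.3302 = 0.01014 mol
Let x = n(LiOH), y = n(NaOH).
Titrant: 1x + 1y = 0.01014;  mass: 23.95x + 40.00y = 0.3513
Solving, x = 3.393 × 10^-3 mol, y = 6.751 × 10^-3 mol
mass of LiOH = 3.393 × 10^-3 × 23.95 = 0.08125 g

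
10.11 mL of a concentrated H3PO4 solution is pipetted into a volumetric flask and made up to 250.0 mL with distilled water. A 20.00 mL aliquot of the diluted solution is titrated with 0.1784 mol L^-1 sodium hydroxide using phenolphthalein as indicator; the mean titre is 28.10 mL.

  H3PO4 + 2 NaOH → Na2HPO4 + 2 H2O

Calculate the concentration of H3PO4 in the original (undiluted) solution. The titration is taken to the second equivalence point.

3.099 mol/L

n(NaOH) = 0.02810 × 0.1784 = 5.013 × 10^-3 mol
From the 1:2 ratio, n(H3PO4) in the aliquot = 1/2 × 5.013 × 10^-3 = 2.507 × 10^-3 mol
[H3PO4]_dilute = 2.507 × 10^-3 / 0.02000 = 0.1253 mol/L
Dilution factor = 250.0 / 10.11 = 24.73
[H3PO4]_stock = 0.1253 × 24.73 = 3.099 mol/L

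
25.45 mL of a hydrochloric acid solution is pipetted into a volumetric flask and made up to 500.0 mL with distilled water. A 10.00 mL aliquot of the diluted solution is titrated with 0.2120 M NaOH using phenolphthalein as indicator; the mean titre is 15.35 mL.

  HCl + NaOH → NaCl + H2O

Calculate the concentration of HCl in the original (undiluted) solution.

n(NaOH) = 0.01535 × 0.2120 = 3.254 × 10^-3 mol
n(HCl) in the aliquot = 3.254 × 10^-3 mol (1:1 ratio)
[HCl]_dilute = 3.254 × 10^-3 / 0.01000 = 0.3254 mol/L
Dilution factor = 500.0 / 25.45 = 19.65
[HCl]_stock = 0.3254 × 19.65 = 6.393 mol/L

6.393 M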